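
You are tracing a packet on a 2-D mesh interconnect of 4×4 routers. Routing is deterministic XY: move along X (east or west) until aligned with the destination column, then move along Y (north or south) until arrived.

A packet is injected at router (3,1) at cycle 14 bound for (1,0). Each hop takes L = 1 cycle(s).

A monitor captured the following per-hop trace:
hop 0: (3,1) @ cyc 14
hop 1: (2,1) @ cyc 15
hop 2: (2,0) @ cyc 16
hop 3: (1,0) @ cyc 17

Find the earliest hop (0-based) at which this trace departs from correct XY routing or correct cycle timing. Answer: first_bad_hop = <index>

hop 1: step (-1,+0), +1 cyc — ok
hop 2: step (+0,-1), +1 cyc — BAD: Y-move but x=2≠1

first_bad_hop = 2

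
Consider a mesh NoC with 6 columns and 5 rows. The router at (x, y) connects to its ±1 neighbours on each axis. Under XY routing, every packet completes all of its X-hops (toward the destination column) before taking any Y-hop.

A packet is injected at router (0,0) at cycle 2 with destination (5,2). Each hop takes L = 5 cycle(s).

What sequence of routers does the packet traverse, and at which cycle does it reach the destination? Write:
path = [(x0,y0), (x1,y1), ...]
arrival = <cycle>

path = [(0,0), (1,0), (2,0), (3,0), (4,0), (5,0), (5,1), (5,2)]
arrival = 37

[0] x=0 y=0 t=2
[1] x=1 y=0 t=7 →E
[2] x=2 y=0 t=12 →E
[3] x=3 y=0 t=17 →E
[4] x=4 y=0 t=22 →E
[5] x=5 y=0 t=27 →E
[6] x=5 y=1 t=32 →N
[7] x=5 y=2 t=37 →N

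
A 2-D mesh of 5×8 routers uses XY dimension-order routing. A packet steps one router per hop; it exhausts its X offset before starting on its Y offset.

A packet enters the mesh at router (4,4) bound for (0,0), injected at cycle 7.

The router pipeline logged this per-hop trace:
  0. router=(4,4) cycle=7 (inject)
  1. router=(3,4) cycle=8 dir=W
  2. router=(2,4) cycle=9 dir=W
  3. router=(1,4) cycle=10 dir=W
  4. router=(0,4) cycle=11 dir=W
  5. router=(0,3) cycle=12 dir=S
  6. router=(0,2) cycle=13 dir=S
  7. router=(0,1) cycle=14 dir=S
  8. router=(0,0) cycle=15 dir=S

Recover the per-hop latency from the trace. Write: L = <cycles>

L = 1

From hop 0 (7) to hop 1 (8): +1 cycles.
One hop costs L cycles, so L = 1.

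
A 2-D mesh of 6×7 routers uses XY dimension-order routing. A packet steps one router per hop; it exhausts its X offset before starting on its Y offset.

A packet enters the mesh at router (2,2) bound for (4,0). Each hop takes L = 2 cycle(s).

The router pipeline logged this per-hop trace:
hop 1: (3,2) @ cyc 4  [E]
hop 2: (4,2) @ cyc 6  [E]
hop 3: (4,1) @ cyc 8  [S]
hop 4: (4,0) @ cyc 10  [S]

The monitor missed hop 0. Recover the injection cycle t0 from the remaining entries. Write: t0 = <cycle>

Hop 1 reached at cycle 4; hop k is at t0 + k·L.
Subtract one hop: t0 = 4 − 2 = 2.

t0 = 2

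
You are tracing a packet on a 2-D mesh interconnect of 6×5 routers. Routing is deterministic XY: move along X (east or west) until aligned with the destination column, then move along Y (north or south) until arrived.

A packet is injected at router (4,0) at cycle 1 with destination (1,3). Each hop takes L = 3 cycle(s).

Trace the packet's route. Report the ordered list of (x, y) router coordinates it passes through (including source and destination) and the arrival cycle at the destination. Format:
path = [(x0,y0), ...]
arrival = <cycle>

src (4,0)  cyc=1
W→(3,0)  cyc=4
W→(2,0)  cyc=7
W→(1,0)  cyc=10
N→(1,1)  cyc=13
N→(1,2)  cyc=16
N→(1,3)  cyc=19

path = [(4,0), (3,0), (2,0), (1,0), (1,1), (1,2), (1,3)]
arrival = 19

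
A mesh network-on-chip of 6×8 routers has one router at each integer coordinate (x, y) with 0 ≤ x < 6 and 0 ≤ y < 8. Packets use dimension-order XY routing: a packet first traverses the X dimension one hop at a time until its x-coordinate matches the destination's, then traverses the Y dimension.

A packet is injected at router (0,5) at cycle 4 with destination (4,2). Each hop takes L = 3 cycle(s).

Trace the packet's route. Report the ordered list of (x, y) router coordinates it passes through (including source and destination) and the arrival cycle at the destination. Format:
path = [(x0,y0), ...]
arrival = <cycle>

path = [(0,5), (1,5), (2,5), (3,5), (4,5), (4,4), (4,3), (4,2)]
arrival = 25

[0] x=0 y=5 t=4
[1] x=1 y=5 t=7 →E
[2] x=2 y=5 t=10 →E
[3] x=3 y=5 t=13 →E
[4] x=4 y=5 t=16 →E
[5] x=4 y=4 t=19 →S
[6] x=4 y=3 t=22 →S
[7] x=4 y=2 t=25 →S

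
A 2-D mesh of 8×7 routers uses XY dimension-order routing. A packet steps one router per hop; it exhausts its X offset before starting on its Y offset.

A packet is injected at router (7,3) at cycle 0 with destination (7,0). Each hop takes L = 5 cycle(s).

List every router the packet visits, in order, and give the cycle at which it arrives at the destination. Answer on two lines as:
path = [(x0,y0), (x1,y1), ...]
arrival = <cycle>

path = [(7,3), (7,2), (7,1), (7,0)]
arrival = 15

src (7,3)  cyc=0
S→(7,2)  cyc=5
S→(7,1)  cyc=10
S→(7,0)  cyc=15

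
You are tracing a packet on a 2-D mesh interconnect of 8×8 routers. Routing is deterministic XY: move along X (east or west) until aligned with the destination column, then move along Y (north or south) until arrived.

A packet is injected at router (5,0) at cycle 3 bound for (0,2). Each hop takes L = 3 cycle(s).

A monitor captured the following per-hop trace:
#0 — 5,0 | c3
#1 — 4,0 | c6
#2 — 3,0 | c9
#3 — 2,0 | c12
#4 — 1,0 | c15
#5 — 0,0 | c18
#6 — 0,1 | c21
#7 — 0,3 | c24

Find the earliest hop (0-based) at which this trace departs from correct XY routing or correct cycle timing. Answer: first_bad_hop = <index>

hop 1: step (-1,+0), +3 cyc — ok
hop 2: step (-1,+0), +3 cyc — ok
hop 3: step (-1,+0), +3 cyc — ok
hop 4: step (-1,+0), +3 cyc — ok
hop 5: step (-1,+0), +3 cyc — ok
hop 6: step (+0,+1), +3 cyc — ok
hop 7: step (+0,+2), +3 cyc — BAD: non-unit step

first_bad_hop = 7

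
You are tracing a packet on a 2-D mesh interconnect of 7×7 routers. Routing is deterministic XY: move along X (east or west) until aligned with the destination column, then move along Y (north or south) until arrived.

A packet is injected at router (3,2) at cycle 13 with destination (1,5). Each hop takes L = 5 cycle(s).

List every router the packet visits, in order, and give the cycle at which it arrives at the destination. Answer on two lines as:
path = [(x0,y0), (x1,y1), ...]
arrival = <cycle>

path = [(3,2), (2,2), (1,2), (1,3), (1,4), (1,5)]
arrival = 38

t=13: at (3,2)
t=18: at (2,2) after W
t=23: at (1,2) after W
t=28: at (1,3) after N
t=33: at (1,4) after N
t=38: at (1,5) after N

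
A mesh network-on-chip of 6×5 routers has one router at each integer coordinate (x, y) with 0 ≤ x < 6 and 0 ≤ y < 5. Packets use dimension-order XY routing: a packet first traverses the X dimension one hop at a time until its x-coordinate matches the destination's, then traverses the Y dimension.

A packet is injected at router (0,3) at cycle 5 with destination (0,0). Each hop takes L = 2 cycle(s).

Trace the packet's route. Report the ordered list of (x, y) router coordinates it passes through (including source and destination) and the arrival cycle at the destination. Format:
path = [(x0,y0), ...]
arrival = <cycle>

path = [(0,3), (0,2), (0,1), (0,0)]
arrival = 11

  0. router=(0,3) cycle=5 (inject)
  1. router=(0,2) cycle=7 dir=S
  2. router=(0,1) cycle=9 dir=S
  3. router=(0,0) cycle=11 dir=S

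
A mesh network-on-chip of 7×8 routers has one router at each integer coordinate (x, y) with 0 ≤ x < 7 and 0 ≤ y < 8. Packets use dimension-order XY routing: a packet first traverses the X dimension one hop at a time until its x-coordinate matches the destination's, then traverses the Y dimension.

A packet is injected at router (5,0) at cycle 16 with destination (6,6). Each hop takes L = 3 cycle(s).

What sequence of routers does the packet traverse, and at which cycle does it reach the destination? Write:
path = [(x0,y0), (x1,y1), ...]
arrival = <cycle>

#0 — 5,0 | c16
#1 — 6,0 | c19 | E
#2 — 6,1 | c22 | N
#3 — 6,2 | c25 | N
#4 — 6,3 | c28 | N
#5 — 6,4 | c31 | N
#6 — 6,5 | c34 | N
#7 — 6,6 | c37 | N

path = [(5,0), (6,0), (6,1), (6,2), (6,3), (6,4), (6,5), (6,6)]
arrival = 37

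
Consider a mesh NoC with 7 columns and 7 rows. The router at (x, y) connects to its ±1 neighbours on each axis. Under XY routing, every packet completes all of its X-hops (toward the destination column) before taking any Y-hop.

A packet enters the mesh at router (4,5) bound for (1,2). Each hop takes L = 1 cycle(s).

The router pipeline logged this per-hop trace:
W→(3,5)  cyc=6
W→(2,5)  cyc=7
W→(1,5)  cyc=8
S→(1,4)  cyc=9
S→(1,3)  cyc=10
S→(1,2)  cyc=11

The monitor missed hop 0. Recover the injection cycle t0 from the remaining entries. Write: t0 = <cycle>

Hop 1 reached at cycle 6; hop k is at t0 + k·L.
So t0 = 6 − 1·1 = 5.

t0 = 5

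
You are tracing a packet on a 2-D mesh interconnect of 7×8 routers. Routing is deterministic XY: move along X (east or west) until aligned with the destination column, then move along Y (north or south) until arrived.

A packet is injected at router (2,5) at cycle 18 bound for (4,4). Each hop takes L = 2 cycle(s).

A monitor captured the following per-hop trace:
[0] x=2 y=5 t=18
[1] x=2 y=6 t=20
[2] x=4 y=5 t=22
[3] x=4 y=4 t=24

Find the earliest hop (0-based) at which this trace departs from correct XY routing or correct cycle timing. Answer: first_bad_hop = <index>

[1] (+0,+1) / 2c ⇒ BAD: Y-move but x=2≠4

first_bad_hop = 1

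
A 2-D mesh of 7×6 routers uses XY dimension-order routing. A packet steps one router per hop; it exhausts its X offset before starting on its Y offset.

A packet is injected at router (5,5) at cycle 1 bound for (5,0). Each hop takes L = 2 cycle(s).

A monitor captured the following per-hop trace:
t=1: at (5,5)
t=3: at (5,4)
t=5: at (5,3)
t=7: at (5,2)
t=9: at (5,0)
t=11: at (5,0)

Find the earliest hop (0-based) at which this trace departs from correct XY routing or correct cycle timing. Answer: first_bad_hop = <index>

[1] (+0,-1) / 2c ⇒ ok
[2] (+0,-1) / 2c ⇒ ok
[3] (+0,-1) / 2c ⇒ ok
[4] (+0,-2) / 2c ⇒ BAD: non-unit step

first_bad_hop = 4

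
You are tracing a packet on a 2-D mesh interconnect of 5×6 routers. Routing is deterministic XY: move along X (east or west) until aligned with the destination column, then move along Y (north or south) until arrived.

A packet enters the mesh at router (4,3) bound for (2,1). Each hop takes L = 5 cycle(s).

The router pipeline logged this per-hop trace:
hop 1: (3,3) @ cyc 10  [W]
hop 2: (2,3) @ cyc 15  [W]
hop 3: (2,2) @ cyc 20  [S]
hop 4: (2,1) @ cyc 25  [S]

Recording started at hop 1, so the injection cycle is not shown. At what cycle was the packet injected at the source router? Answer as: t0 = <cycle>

At hop 1 the cycle is 10; in general cyc_k = t0 + kL.
Subtract one hop: t0 = 10 − 5 = 5.

t0 = 5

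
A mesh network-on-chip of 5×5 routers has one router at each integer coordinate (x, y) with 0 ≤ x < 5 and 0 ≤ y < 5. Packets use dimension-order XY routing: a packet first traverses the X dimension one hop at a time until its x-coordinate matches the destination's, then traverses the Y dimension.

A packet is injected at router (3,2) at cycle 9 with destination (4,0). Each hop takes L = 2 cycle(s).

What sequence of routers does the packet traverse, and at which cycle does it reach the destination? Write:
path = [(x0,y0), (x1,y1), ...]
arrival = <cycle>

hop 0: (3,2) @ cyc 9
hop 1: (4,2) @ cyc 11  [E]
hop 2: (4,1) @ cyc 13  [S]
hop 3: (4,0) @ cyc 15  [S]

path = [(3,2), (4,2), (4,1), (4,0)]
arrival = 15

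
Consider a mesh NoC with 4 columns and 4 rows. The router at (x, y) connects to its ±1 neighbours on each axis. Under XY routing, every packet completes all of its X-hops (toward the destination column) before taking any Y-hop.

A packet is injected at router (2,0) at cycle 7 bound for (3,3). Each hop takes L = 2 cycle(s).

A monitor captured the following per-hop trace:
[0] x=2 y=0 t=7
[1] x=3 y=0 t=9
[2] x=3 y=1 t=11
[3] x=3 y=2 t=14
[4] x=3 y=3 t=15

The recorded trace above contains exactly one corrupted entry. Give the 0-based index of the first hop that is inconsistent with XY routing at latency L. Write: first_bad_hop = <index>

check 1→ d=(1,0) cyc+2: ok
check 2→ d=(0,1) cyc+2: ok
check 3→ d=(0,1) cyc+3: BAD: Δcyc=3≠L

first_bad_hop = 3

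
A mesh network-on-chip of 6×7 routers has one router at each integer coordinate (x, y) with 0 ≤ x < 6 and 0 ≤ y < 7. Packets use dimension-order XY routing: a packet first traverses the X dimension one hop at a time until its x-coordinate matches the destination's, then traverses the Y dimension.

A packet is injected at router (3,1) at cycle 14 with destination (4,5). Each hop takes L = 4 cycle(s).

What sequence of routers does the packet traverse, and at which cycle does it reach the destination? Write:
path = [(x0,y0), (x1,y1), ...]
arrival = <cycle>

path = [(3,1), (4,1), (4,2), (4,3), (4,4), (4,5)]
arrival = 34

#0 — 3,1 | c14
#1 — 4,1 | c18 | E
#2 — 4,2 | c22 | N
#3 — 4,3 | c26 | N
#4 — 4,4 | c30 | N
#5 — 4,5 | c34 | N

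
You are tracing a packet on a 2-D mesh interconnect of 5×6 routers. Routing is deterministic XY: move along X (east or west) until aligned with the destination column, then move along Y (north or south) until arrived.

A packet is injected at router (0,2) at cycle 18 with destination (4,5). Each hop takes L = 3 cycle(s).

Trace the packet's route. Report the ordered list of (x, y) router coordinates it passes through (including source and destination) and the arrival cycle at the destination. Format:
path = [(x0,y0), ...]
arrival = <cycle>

t=18: at (0,2)
t=21: at (1,2) after E
t=24: at (2,2) after E
t=27: at (3,2) after E
t=30: at (4,2) after E
t=33: at (4,3) after N
t=36: at (4,4) after N
t=39: at (4,5) after N

path = [(0,2), (1,2), (2,2), (3,2), (4,2), (4,3), (4,4), (4,5)]
arrival = 39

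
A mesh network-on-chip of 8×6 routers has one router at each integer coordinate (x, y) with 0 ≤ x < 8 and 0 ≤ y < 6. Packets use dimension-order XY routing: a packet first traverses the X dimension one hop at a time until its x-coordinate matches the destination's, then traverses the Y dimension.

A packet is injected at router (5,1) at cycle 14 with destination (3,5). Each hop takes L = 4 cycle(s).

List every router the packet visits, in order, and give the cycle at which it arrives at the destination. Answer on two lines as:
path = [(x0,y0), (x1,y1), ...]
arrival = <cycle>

path = [(5,1), (4,1), (3,1), (3,2), (3,3), (3,4), (3,5)]
arrival = 38

t=14: at (5,1)
t=18: at (4,1) after W
t=22: at (3,1) after W
t=26: at (3,2) after N
t=30: at (3,3) after N
t=34: at (3,4) after N
t=38: at (3,5) after N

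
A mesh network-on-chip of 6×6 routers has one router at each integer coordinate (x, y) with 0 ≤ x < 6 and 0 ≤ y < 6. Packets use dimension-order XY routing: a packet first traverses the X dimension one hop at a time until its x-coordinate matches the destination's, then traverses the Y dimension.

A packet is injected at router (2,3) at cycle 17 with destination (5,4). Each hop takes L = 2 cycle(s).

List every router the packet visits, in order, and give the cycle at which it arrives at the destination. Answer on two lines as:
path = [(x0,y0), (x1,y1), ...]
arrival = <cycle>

path = [(2,3), (3,3), (4,3), (5,3), (5,4)]
arrival = 25

#0 — 2,3 | c17
#1 — 3,3 | c19 | E
#2 — 4,3 | c21 | E
#3 — 5,3 | c23 | E
#4 — 5,4 | c25 | N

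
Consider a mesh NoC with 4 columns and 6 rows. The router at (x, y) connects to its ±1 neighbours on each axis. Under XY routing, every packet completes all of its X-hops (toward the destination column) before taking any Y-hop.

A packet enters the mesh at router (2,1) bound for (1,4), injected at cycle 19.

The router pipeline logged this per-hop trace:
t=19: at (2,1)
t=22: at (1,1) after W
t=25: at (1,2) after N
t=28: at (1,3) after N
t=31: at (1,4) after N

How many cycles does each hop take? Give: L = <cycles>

L = 3

From hop 0 (19) to hop 1 (22): +3 cycles.
One hop costs L cycles, so L = 3.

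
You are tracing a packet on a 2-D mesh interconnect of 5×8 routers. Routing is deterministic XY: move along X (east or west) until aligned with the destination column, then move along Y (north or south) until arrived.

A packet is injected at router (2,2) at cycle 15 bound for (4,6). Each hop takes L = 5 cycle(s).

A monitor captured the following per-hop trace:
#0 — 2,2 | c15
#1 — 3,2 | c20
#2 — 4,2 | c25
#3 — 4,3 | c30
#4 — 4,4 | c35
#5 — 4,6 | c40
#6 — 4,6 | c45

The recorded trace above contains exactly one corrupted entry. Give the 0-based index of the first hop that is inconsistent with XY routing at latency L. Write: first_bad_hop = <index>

[1] (+1,+0) / 5c ⇒ ok
[2] (+1,+0) / 5c ⇒ ok
[3] (+0,+1) / 5c ⇒ ok
[4] (+0,+1) / 5c ⇒ ok
[5] (+0,+2) / 5c ⇒ BAD: non-unit step

first_bad_hop = 5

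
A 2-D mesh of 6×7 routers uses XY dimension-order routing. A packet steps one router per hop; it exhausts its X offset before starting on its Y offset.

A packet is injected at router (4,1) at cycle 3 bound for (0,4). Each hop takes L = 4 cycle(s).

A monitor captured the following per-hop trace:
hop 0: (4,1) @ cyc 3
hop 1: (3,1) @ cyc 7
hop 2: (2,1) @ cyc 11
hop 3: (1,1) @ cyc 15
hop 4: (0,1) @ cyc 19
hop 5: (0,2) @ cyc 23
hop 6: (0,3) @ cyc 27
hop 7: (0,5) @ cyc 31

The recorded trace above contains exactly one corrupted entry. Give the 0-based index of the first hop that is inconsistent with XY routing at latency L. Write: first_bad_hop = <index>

  1: Δx=-1 Δy=+0 Δt=4 [ok]
  2: Δx=-1 Δy=+0 Δt=4 [ok]
  3: Δx=-1 Δy=+0 Δt=4 [ok]
  4: Δx=-1 Δy=+0 Δt=4 [ok]
  5: Δx=+0 Δy=+1 Δt=4 [ok]
  6: Δx=+0 Δy=+1 Δt=4 [ok]
  7: Δx=+0 Δy=+2 Δt=4 [BAD: non-unit step]

first_bad_hop = 7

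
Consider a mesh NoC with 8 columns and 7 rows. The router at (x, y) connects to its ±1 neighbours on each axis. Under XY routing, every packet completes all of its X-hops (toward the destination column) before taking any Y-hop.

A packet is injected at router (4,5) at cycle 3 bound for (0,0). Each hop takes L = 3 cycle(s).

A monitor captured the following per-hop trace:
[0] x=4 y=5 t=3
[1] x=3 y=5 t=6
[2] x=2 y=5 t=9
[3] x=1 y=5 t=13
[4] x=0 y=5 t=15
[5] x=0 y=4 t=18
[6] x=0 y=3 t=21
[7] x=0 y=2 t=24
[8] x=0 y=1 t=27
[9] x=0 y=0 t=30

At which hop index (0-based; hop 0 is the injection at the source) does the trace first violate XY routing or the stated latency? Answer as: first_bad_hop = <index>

check 1→ d=(-1,0) cyc+3: ok
check 2→ d=(-1,0) cyc+3: ok
check 3→ d=(-1,0) cyc+4: BAD: Δcyc=4≠L

first_bad_hop = 3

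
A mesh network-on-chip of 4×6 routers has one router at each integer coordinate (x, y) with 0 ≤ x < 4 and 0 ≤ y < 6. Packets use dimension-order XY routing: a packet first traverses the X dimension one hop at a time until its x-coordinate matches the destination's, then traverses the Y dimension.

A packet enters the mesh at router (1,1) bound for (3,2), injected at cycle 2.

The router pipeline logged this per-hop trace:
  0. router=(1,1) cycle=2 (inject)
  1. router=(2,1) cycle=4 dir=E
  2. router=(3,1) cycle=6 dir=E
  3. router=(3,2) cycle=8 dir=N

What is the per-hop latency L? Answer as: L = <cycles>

L = 2

cyc[1] − cyc[0] = 4 − 2 = 2.
Each hop adds L, hence L = 2.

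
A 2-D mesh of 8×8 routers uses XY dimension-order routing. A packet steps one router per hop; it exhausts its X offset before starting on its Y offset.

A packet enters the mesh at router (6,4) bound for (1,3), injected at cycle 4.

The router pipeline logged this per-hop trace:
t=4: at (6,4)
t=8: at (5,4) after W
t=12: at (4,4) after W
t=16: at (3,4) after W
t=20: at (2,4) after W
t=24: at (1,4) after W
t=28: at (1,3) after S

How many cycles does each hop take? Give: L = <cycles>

L = 4

Between hops 0 and 1 the cycle counter advances 8 − 4 = 4.
Per-hop latency L = Δcyc = 4.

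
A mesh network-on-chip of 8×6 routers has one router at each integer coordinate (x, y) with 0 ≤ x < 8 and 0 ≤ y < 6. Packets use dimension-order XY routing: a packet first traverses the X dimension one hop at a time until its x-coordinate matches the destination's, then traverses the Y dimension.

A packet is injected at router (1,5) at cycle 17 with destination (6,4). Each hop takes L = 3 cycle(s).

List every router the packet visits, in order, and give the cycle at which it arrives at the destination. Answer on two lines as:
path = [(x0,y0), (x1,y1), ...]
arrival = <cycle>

path = [(1,5), (2,5), (3,5), (4,5), (5,5), (6,5), (6,4)]
arrival = 35

t=17: at (1,5)
t=20: at (2,5) after E
t=23: at (3,5) after E
t=26: at (4,5) after E
t=29: at (5,5) after E
t=32: at (6,5) after E
t=35: at (6,4) after S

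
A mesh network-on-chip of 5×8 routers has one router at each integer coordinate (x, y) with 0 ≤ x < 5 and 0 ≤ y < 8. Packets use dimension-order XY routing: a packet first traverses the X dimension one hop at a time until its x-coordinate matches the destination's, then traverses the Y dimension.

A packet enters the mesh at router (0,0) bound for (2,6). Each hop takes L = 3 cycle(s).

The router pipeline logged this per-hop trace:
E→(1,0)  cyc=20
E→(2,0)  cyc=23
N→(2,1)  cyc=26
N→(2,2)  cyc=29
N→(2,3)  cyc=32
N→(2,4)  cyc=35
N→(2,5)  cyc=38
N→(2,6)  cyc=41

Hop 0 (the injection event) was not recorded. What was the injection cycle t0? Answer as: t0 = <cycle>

t0 = 17

cyc[1] = 20 and cyc[k] = t0 + k·L for every k.
t0 = cyc[1] − L = 20 − 3 = 17.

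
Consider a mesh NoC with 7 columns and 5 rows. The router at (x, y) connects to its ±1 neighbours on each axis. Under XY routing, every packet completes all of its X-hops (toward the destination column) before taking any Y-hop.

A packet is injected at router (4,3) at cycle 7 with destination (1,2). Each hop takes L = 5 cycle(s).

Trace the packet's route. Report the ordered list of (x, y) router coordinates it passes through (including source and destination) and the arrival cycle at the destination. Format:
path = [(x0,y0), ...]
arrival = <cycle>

path = [(4,3), (3,3), (2,3), (1,3), (1,2)]
arrival = 27

  0. router=(4,3) cycle=7 (inject)
  1. router=(3,3) cycle=12 dir=W
  2. router=(2,3) cycle=17 dir=W
  3. router=(1,3) cycle=22 dir=W
  4. router=(1,2) cycle=27 dir=S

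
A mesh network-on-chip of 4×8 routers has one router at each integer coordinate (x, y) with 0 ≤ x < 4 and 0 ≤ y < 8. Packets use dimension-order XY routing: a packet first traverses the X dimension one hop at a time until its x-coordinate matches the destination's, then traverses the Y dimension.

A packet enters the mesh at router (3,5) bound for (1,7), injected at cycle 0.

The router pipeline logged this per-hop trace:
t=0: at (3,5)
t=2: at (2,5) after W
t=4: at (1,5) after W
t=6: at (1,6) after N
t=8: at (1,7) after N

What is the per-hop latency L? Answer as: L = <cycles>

From hop 0 (0) to hop 1 (2): +2 cycles.
One hop costs L cycles, so L = 2.

L = 2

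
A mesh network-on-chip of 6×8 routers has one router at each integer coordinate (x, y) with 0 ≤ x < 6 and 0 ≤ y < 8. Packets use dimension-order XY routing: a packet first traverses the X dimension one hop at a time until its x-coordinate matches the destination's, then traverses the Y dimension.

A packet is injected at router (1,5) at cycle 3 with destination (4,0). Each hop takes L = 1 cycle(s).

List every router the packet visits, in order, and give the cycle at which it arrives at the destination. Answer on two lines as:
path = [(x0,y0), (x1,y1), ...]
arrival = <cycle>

t=3: at (1,5)
t=4: at (2,5) after E
t=5: at (3,5) after E
t=6: at (4,5) after E
t=7: at (4,4) after S
t=8: at (4,3) after S
t=9: at (4,2) after S
t=10: at (4,1) after S
t=11: at (4,0) after S

path = [(1,5), (2,5), (3,5), (4,5), (4,4), (4,3), (4,2), (4,1), (4,0)]
arrival = 11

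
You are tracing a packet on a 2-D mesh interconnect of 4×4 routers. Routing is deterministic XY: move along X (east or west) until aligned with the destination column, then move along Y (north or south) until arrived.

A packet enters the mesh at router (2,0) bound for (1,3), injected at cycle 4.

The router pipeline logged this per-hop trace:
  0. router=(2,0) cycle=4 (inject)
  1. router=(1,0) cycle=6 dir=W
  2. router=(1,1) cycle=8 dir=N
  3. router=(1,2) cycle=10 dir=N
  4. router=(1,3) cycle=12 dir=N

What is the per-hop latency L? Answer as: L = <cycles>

From hop 0 (4) to hop 1 (6): +2 cycles.
Per-hop latency L = Δcyc = 2.

L = 2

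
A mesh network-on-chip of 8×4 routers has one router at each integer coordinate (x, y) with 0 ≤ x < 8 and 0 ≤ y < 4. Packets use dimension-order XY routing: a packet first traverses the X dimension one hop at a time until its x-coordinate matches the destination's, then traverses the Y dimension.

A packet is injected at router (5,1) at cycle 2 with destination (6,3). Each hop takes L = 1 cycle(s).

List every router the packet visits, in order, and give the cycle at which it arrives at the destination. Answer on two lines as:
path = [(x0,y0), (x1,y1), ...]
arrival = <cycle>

[0] x=5 y=1 t=2
[1] x=6 y=1 t=3 →E
[2] x=6 y=2 t=4 →N
[3] x=6 y=3 t=5 →N

path = [(5,1), (6,1), (6,2), (6,3)]
arrival = 5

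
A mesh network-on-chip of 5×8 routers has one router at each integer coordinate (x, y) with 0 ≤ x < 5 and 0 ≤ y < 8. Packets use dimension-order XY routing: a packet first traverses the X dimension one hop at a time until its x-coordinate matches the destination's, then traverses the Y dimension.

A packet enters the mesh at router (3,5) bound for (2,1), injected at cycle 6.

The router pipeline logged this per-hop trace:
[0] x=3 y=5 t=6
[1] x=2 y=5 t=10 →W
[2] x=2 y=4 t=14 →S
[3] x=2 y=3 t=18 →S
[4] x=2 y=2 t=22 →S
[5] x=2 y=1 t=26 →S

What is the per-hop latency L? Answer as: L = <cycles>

Between hops 0 and 1 the cycle counter advances 10 − 6 = 4.
One hop costs L cycles, so L = 4.

L = 4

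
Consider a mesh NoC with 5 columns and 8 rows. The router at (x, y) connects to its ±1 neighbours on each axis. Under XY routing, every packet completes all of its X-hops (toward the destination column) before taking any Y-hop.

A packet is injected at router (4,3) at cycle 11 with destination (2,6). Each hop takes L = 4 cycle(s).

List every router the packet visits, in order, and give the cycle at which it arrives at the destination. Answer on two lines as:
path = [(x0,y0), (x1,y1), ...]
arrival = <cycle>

  0. router=(4,3) cycle=11 (inject)
  1. router=(3,3) cycle=15 dir=W
  2. router=(2,3) cycle=19 dir=W
  3. router=(2,4) cycle=23 dir=N
  4. router=(2,5) cycle=27 dir=N
  5. router=(2,6) cycle=31 dir=N

path = [(4,3), (3,3), (2,3), (2,4), (2,5), (2,6)]
arrival = 31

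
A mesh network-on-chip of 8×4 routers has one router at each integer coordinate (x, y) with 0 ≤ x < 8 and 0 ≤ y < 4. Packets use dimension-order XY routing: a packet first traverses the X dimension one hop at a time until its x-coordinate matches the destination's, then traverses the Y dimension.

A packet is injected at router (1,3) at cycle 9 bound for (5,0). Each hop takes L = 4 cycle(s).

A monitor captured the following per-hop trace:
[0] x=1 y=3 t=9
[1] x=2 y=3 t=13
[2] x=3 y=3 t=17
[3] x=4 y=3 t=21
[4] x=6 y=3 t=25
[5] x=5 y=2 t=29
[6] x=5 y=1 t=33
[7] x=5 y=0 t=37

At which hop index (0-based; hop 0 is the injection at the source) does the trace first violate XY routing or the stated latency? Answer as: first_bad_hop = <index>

[1] (+1,+0) / 4c ⇒ ok
[2] (+1,+0) / 4c ⇒ ok
[3] (+1,+0) / 4c ⇒ ok
[4] (+2,+0) / 4c ⇒ BAD: non-unit step

first_bad_hop = 4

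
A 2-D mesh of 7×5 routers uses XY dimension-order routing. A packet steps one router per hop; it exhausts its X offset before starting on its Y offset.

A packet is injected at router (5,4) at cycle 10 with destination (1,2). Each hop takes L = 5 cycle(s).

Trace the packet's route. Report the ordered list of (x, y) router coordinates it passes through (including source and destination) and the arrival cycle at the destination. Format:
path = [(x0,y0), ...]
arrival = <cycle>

t=10: at (5,4)
t=15: at (4,4) after W
t=20: at (3,4) after W
t=25: at (2,4) after W
t=30: at (1,4) after W
t=35: at (1,3) after S
t=40: at (1,2) after S

path = [(5,4), (4,4), (3,4), (2,4), (1,4), (1,3), (1,2)]
arrival = 40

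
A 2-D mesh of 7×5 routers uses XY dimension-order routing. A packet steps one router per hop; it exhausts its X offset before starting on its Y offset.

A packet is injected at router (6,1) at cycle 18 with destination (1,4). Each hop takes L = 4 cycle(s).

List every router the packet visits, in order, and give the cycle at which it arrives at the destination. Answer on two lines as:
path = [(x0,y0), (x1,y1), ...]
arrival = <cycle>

src (6,1)  cyc=18
W→(5,1)  cyc=22
W→(4,1)  cyc=26
W→(3,1)  cyc=30
W→(2,1)  cyc=34
W→(1,1)  cyc=38
N→(1,2)  cyc=42
N→(1,3)  cyc=46
N→(1,4)  cyc=50

path = [(6,1), (5,1), (4,1), (3,1), (2,1), (1,1), (1,2), (1,3), (1,4)]
arrival = 50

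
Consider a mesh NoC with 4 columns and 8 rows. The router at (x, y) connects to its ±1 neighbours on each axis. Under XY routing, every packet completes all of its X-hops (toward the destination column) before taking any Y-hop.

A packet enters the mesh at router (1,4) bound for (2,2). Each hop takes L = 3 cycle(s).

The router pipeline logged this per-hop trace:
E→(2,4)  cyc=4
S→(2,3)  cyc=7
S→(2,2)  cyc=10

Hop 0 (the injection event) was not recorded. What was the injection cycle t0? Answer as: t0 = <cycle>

Hop 1 reached at cycle 4; hop k is at t0 + k·L.
t0 = cyc[1] − L = 4 − 3 = 1.

t0 = 1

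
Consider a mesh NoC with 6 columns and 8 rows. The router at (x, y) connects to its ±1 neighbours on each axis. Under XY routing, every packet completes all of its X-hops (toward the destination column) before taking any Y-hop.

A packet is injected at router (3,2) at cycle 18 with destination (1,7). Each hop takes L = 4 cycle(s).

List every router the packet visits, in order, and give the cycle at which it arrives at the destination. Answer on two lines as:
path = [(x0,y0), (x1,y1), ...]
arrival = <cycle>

path = [(3,2), (2,2), (1,2), (1,3), (1,4), (1,5), (1,6), (1,7)]
arrival = 46

  0. router=(3,2) cycle=18 (inject)
  1. router=(2,2) cycle=22 dir=W
  2. router=(1,2) cycle=26 dir=W
  3. router=(1,3) cycle=30 dir=N
  4. router=(1,4) cycle=34 dir=N
  5. router=(1,5) cycle=38 dir=N
  6. router=(1,6) cycle=42 dir=N
  7. router=(1,7) cycle=46 dir=N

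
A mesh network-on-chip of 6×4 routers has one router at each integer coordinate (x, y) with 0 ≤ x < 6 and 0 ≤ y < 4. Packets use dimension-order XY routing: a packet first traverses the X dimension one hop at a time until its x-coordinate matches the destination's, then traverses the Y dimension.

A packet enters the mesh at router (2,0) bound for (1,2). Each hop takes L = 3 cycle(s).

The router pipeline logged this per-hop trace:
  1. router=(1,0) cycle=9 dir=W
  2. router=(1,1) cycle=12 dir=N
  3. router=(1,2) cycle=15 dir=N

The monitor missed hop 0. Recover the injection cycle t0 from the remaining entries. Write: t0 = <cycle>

t0 = 6

At hop 1 the cycle is 9; in general cyc_k = t0 + kL.
So t0 = 9 − 1·3 = 6.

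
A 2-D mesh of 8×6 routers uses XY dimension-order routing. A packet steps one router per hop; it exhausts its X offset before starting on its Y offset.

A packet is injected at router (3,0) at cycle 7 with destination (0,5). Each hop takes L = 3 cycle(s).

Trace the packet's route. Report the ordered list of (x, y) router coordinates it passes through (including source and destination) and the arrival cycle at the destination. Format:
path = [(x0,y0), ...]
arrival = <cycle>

path = [(3,0), (2,0), (1,0), (0,0), (0,1), (0,2), (0,3), (0,4), (0,5)]
arrival = 31

  0. router=(3,0) cycle=7 (inject)
  1. router=(2,0) cycle=10 dir=W
  2. router=(1,0) cycle=13 dir=W
  3. router=(0,0) cycle=16 dir=W
  4. router=(0,1) cycle=19 dir=N
  5. router=(0,2) cycle=22 dir=N
  6. router=(0,3) cycle=25 dir=N
  7. router=(0,4) cycle=28 dir=N
  8. router=(0,5) cycle=31 dir=N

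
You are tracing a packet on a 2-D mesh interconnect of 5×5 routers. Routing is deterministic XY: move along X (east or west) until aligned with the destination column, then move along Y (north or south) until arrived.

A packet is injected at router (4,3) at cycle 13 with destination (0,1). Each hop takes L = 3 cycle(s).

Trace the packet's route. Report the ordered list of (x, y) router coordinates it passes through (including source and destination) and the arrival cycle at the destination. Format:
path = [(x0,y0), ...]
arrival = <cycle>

path = [(4,3), (3,3), (2,3), (1,3), (0,3), (0,2), (0,1)]
arrival = 31

src (4,3)  cyc=13
W→(3,3)  cyc=16
W→(2,3)  cyc=19
W→(1,3)  cyc=22
W→(0,3)  cyc=25
S→(0,2)  cyc=28
S→(0,1)  cyc=31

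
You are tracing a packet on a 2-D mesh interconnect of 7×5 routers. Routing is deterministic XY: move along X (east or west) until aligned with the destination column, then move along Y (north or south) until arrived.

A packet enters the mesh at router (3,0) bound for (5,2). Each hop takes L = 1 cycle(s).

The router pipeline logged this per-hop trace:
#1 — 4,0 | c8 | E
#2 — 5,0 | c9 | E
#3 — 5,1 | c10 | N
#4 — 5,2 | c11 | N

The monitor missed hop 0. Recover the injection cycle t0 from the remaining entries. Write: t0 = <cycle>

cyc[1] = 8 and cyc[k] = t0 + k·L for every k.
t0 = cyc[1] − L = 8 − 1 = 7.

t0 = 7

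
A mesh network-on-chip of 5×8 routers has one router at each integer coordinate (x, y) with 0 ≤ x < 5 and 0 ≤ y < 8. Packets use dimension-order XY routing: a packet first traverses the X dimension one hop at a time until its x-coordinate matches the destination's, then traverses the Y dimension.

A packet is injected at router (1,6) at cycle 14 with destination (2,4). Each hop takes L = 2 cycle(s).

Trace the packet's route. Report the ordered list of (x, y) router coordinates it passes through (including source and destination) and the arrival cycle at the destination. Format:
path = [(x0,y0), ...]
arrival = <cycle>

path = [(1,6), (2,6), (2,5), (2,4)]
arrival = 20

[0] x=1 y=6 t=14
[1] x=2 y=6 t=16 →E
[2] x=2 y=5 t=18 →S
[3] x=2 y=4 t=20 →S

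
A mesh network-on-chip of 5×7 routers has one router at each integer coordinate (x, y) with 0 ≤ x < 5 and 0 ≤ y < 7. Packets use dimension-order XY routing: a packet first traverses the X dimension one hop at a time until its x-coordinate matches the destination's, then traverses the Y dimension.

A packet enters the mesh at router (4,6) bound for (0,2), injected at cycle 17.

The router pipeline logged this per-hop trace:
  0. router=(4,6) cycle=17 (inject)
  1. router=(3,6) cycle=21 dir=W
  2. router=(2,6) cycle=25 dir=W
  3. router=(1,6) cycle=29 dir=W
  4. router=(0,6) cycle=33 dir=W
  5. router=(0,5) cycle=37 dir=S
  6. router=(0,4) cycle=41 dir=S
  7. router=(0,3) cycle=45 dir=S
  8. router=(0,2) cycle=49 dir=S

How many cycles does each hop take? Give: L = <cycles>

cyc[1] − cyc[0] = 21 − 17 = 4.
That increment is L by definition: L = 4.

L = 4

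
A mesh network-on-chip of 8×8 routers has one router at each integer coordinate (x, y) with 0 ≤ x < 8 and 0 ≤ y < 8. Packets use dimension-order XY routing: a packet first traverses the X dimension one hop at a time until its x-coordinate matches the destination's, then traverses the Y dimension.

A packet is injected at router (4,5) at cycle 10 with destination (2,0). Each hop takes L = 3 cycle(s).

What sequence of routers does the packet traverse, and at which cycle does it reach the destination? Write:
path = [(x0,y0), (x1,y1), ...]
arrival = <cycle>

  0. router=(4,5) cycle=10 (inject)
  1. router=(3,5) cycle=13 dir=W
  2. router=(2,5) cycle=16 dir=W
  3. router=(2,4) cycle=19 dir=S
  4. router=(2,3) cycle=22 dir=S
  5. router=(2,2) cycle=25 dir=S
  6. router=(2,1) cycle=28 dir=S
  7. router=(2,0) cycle=31 dir=S

path = [(4,5), (3,5), (2,5), (2,4), (2,3), (2,2), (2,1), (2,0)]
arrival = 31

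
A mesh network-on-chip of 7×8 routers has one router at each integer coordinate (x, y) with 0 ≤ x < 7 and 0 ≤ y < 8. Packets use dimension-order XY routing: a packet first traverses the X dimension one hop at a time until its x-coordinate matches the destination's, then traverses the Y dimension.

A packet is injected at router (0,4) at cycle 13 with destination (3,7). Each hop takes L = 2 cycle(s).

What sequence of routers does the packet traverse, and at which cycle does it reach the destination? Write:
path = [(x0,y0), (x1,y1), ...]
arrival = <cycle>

path = [(0,4), (1,4), (2,4), (3,4), (3,5), (3,6), (3,7)]
arrival = 25

hop 0: (0,4) @ cyc 13
hop 1: (1,4) @ cyc 15  [E]
hop 2: (2,4) @ cyc 17  [E]
hop 3: (3,4) @ cyc 19  [E]
hop 4: (3,5) @ cyc 21  [N]
hop 5: (3,6) @ cyc 23  [N]
hop 6: (3,7) @ cyc 25  [N]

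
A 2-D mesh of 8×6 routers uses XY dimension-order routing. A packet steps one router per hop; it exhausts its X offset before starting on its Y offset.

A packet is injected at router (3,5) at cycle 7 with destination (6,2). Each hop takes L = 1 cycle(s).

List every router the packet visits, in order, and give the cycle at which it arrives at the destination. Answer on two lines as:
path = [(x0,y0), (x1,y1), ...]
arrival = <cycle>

path = [(3,5), (4,5), (5,5), (6,5), (6,4), (6,3), (6,2)]
arrival = 13

[0] x=3 y=5 t=7
[1] x=4 y=5 t=8 →E
[2] x=5 y=5 t=9 →E
[3] x=6 y=5 t=10 →E
[4] x=6 y=4 t=11 →S
[5] x=6 y=3 t=12 →S
[6] x=6 y=2 t=13 →S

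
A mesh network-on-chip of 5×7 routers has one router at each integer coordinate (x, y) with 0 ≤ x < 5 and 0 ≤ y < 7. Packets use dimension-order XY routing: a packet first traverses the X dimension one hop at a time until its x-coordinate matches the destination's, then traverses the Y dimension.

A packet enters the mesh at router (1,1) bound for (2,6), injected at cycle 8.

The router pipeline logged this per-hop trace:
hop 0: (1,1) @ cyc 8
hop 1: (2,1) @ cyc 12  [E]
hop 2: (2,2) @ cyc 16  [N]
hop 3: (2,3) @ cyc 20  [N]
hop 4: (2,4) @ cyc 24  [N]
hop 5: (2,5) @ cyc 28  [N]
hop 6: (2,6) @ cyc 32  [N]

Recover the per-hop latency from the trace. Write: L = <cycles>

From hop 0 (8) to hop 1 (12): +4 cycles.
Per-hop latency L = Δcyc = 4.

L = 4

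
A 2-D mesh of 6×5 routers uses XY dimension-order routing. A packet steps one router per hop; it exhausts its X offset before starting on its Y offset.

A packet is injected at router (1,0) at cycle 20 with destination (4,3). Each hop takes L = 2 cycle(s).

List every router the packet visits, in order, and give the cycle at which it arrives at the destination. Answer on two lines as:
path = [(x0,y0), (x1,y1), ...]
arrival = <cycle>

path = [(1,0), (2,0), (3,0), (4,0), (4,1), (4,2), (4,3)]
arrival = 32

hop 0: (1,0) @ cyc 20
hop 1: (2,0) @ cyc 22  [E]
hop 2: (3,0) @ cyc 24  [E]
hop 3: (4,0) @ cyc 26  [E]
hop 4: (4,1) @ cyc 28  [N]
hop 5: (4,2) @ cyc 30  [N]
hop 6: (4,3) @ cyc 32  [N]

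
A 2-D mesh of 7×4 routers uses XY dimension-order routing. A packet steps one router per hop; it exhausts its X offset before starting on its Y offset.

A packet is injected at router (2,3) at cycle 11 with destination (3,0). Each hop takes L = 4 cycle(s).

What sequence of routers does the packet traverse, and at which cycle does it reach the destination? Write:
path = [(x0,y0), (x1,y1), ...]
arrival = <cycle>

path = [(2,3), (3,3), (3,2), (3,1), (3,0)]
arrival = 27

t=11: at (2,3)
t=15: at (3,3) after E
t=19: at (3,2) after S
t=23: at (3,1) after S
t=27: at (3,0) after S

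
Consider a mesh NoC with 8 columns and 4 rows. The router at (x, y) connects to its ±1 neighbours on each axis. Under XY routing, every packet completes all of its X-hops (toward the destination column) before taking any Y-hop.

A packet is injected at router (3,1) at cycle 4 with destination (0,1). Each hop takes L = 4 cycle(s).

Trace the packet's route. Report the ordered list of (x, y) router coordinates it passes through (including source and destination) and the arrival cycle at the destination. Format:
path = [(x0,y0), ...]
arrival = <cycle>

path = [(3,1), (2,1), (1,1), (0,1)]
arrival = 16

src (3,1)  cyc=4
W→(2,1)  cyc=8
W→(1,1)  cyc=12
W→(0,1)  cyc=16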